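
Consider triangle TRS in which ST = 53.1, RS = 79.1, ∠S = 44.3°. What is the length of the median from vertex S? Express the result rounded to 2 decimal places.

By the law of cosines, TR² = RS² + ST² − 2·RS·ST·cos S = 3064.3, so TR ≈ 55.356.
Median from S: ½√(2·RS² + 2·ST² − TR²) ≈ 61.418.

61.42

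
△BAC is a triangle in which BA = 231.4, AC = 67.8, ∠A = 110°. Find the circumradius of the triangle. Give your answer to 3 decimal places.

139.641

By the law of cosines, CB² = BA² + AC² − 2·BA·AC·cos A = 68875, so CB ≈ 262.44.
Area = ½·BA·AC·sin A ≈ 7371.4.
Circumradius = CB/(2 sin A) ≈ 139.64.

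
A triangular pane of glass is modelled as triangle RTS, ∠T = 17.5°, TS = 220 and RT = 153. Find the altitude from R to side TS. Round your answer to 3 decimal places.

By the law of cosines, SR² = RT² + TS² − 2·RT·TS·cos T = 7604.8, so SR ≈ 87.205.
Area = ½·RT·TS·sin T ≈ 5060.9.
The altitude from R has length 2·area/TS ≈ 46.008.

h_R ≈ 46.008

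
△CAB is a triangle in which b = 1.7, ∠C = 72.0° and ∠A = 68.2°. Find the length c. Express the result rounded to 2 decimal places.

2.53

The third angle is ∠B = 180° − ∠C − ∠A = 39.80°.
Law of sines: c = b·sin C/sin B ≈ 2.5258.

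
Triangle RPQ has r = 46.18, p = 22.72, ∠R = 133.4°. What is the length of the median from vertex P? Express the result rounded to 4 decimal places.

m_P ≈ 36.2749

Law of sines: sin P = p·sin R/r ≈ 0.35747.
Since r ≥ p, only the acute value applies: ∠P ≈ 20.94°.
Then ∠Q = 180° − ∠R − ∠P ≈ 25.66°.
Law of sines gives q = r·sin Q/sin R ≈ 27.518.
Median from P: ½√(2·q² + 2·r² − p²) ≈ 36.275.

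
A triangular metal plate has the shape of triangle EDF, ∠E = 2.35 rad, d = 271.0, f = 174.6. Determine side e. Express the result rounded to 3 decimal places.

412.827

By the law of cosines, e² = d² + f² − 2·d·f·cos E = 1.7043e+05, so e ≈ 412.83.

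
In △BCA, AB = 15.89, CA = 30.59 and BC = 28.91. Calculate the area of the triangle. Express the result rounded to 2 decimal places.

Semiperimeter s = (30.59 + 15.89 + 28.91)/2 = 37.695.
Heron's formula: area = √(37.695·7.105·21.805·8.785) ≈ 226.5.

226.50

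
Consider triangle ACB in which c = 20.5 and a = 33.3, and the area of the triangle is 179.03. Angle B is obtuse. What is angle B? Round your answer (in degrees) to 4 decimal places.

148.3644

From area = ½·a·c·sin B, we get sin B = 2·area/(a·c) ≈ 0.52451.
Taking the obtuse solution, ∠B ≈ 148.36°.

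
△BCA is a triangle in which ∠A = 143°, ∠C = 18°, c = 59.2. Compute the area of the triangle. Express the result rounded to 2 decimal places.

area ≈ 1111.06

The third angle is ∠B = 180° − ∠C − ∠A = 19.00°.
Law of sines: b = c·sin B/sin C ≈ 62.371.
Law of sines: a = c·sin A/sin C ≈ 115.29.
Area = ½·c·b·sin A ≈ 1111.1.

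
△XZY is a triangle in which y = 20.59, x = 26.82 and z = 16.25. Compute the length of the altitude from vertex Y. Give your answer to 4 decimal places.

h_Y ≈ 16.2322

Semiperimeter s = (26.82 + 16.25 + 20.59)/2 = 31.83.
Heron's formula: area = √(31.83·5.01·15.58·11.24) ≈ 167.11.
The altitude from Y has length 2·area/y ≈ 16.232.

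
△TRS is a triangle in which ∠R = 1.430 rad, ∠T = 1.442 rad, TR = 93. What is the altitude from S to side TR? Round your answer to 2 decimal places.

The third angle is ∠S = π − ∠T − ∠R = 0.270 rad.
Law of sines: RS = TR·sin T/sin S ≈ 346.29.
Law of sines: ST = TR·sin R/sin S ≈ 345.72.
Area = ½·TR·RS·sin R ≈ 15943.
The altitude from S has length 2·area/TR ≈ 342.86.

h_S ≈ 342.86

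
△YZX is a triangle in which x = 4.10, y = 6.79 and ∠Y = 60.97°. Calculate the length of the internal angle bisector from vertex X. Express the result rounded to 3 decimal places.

Law of sines: sin X = x·sin Y/y ≈ 0.52797.
Since y ≥ x, only the acute value applies: ∠X ≈ 31.87°.
Then ∠Z = 180° − ∠Y − ∠X ≈ 87.16°.
Law of sines gives z = y·sin Z/sin Y ≈ 7.7561.
The bisector from X has length 2·y·z·cos(∠X/2)/(y+z) ≈ 6.9628.

6.963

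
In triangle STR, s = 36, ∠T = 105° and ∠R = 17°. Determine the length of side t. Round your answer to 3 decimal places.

41.004

The third angle is ∠S = 180° − ∠T − ∠R = 58.00°.
Law of sines: t = s·sin T/sin S ≈ 41.004.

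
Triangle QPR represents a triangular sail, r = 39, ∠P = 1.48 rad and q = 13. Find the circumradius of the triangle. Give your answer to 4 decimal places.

20.0705

By the law of cosines, p² = r² + q² − 2·r·q·cos P = 1598.1, so p ≈ 39.976.
Area = ½·r·q·sin P ≈ 252.46.
Circumradius = p/(2 sin P) ≈ 20.071.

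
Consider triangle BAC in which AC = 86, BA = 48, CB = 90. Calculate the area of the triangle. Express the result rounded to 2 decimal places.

2024.87

Semiperimeter s = (86 + 90 + 48)/2 = 112.
Heron's formula: area = √(112·26·22·64) ≈ 2024.9.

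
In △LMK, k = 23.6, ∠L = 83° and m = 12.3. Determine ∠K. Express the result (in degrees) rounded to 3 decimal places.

∠K ≈ 68.084°

By the law of cosines, l² = m² + k² − 2·m·k·cos L = 637.5, so l ≈ 25.249.
Law of cosines again: cos K = (l² + m² − k²)/(2·l·m) ≈ 0.37324, so ∠K ≈ 68.08°.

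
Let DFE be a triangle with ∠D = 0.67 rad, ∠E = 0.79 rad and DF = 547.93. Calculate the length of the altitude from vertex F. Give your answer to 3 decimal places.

The third angle is ∠F = π − ∠E − ∠D = 1.682 rad.
Law of sines: FE = DF·sin D/sin E ≈ 479.
Law of sines: ED = DF·sin F/sin E ≈ 766.62.
Area = ½·DF·FE·sin F ≈ 1.3042e+05.
The altitude from F has length 2·area/ED ≈ 340.26.

h_F ≈ 340.257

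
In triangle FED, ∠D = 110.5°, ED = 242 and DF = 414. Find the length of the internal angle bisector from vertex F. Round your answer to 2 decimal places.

t_F ≈ 460.92

By the law of cosines, FE² = ED² + DF² − 2·ED·DF·cos D = 3.0013e+05, so FE ≈ 547.84.
Law of cosines again: cos F = (DF² + FE² − ED²)/(2·DF·FE) ≈ 0.91039, so ∠F ≈ 24.44°.
The bisector from F has length 2·DF·FE·cos(∠F/2)/(DF+FE) ≈ 460.92.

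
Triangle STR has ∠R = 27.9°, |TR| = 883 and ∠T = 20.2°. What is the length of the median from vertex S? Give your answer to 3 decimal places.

m_S ≈ 207.505

The third angle is ∠S = 180° − ∠T − ∠R = 131.90°.
Law of sines: |RS| = |TR|·sin T/sin S ≈ 409.64.
Law of sines: |ST| = |TR|·sin R/sin S ≈ 555.12.
Median from S: ½√(2·|RS|² + 2·|ST|² − |TR|²) ≈ 207.51.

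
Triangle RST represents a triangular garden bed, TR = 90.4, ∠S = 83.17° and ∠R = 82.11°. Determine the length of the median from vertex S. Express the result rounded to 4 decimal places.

m_S ≈ 47.8660

The third angle is ∠T = 180° − ∠R − ∠S = 14.72°.
Law of sines: ST = TR·sin R/sin S ≈ 90.184.
Law of sines: RS = TR·sin T/sin S ≈ 23.134.
Median from S: ½√(2·RS² + 2·ST² − TR²) ≈ 47.866.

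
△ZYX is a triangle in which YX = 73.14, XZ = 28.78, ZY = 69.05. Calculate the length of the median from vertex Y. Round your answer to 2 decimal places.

69.65

Median from Y: ½√(2·ZY² + 2·YX² − XZ²) ≈ 69.653.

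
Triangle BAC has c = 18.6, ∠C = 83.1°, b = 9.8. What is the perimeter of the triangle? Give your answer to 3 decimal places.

Law of sines: sin B = b·sin C/c ≈ 0.52307.
Since c ≥ b, only the acute value applies: ∠B ≈ 31.54°.
Then ∠A = 180° − ∠C − ∠B ≈ 65.36°.
Law of sines gives a = c·sin A/sin C ≈ 17.03.
Semiperimeter s = (9.8+17.03+18.6)/2 = 22.715.
Perimeter = 9.8 + 17.03 + 18.6 = 45.43.

45.430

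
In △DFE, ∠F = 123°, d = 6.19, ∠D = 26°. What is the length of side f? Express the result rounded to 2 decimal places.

11.84

The third angle is ∠E = 180° − ∠D − ∠F = 31.00°.
Law of sines: f = d·sin F/sin D ≈ 11.842.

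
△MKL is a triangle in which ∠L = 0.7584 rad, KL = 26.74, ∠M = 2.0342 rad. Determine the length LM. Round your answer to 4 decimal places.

10.2218

The third angle is ∠K = π − ∠L − ∠M = 0.3490 rad.
Law of sines: LM = KL·sin K/sin M ≈ 10.222.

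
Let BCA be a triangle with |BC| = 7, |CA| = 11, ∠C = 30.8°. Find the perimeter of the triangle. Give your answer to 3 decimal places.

By the law of cosines, |AB|² = |BC|² + |CA|² − 2·|BC|·|CA|·cos C = 37.72, so |AB| ≈ 6.1417.
Semiperimeter s = (11+6.1417+7)/2 = 12.071.
Perimeter = 11 + 6.1417 + 7 = 24.142.

perimeter ≈ 24.142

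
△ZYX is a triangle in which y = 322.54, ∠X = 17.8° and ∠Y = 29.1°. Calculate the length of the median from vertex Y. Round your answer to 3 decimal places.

334.352

The third angle is ∠Z = 180° − ∠Y − ∠X = 133.10°.
Law of sines: z = y·sin Z/sin Y ≈ 484.25.
Law of sines: x = y·sin X/sin Y ≈ 202.74.
Median from Y: ½√(2·x² + 2·z² − y²) ≈ 334.35.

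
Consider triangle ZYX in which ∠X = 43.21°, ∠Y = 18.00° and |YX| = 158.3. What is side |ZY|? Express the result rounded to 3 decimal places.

The third angle is ∠Z = 180° − ∠Y − ∠X = 118.79°.
Law of sines: |ZY| = |YX|·sin X/sin Z ≈ 123.67.

123.671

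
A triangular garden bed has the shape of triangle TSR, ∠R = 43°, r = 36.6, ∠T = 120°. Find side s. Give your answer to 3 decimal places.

The third angle is ∠S = 180° − ∠R − ∠T = 17.00°.
Law of sines: s = r·sin S/sin R ≈ 15.69.

15.690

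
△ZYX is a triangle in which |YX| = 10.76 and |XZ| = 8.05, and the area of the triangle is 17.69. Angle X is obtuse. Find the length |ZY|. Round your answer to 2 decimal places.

18.40

From area = ½·|YX|·|XZ|·sin X, we get sin X = 2·area/(|YX|·|XZ|) ≈ 0.40846.
Taking the obtuse solution, ∠X ≈ 155.89°.
Law of cosines then gives |ZY| ≈ 18.404.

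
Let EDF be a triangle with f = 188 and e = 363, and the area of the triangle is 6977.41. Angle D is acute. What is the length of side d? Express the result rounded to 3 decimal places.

From area = ½·f·e·sin D, we get sin D = 2·area/(f·e) ≈ 0.20448.
Taking the acute solution, ∠D ≈ 0.206 rad.
Law of cosines then gives d ≈ 183.05.

183.055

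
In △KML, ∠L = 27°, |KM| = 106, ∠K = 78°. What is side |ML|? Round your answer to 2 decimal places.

228.38

The third angle is ∠M = 180° − ∠L − ∠K = 75.00°.
Law of sines: |ML| = |KM|·sin K/sin L ≈ 228.38.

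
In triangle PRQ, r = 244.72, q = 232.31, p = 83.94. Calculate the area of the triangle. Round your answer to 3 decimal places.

Semiperimeter s = (83.94 + 244.72 + 232.31)/2 = 280.49.
Heron's formula: area = √(280.49·196.55·35.765·48.175) ≈ 9746.

area ≈ 9745.986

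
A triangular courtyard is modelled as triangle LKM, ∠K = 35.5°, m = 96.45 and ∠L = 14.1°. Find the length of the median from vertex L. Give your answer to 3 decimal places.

m_L ≈ 84.368

The third angle is ∠M = 180° − ∠L − ∠K = 130.40°.
Law of sines: l = m·sin L/sin M ≈ 30.854.
Law of sines: k = m·sin K/sin M ≈ 73.547.
Median from L: ½√(2·k² + 2·m² − l²) ≈ 84.368.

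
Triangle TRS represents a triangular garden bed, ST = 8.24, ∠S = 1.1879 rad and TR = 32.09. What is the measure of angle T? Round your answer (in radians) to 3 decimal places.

Law of sines: sin R = ST·sin S/TR ≈ 0.23818.
Since TR ≥ ST, only the acute value applies: ∠R ≈ 0.2405 rad.
Then ∠T = π − ∠S − ∠R ≈ 1.7132 rad.

∠T ≈ 1.713 rad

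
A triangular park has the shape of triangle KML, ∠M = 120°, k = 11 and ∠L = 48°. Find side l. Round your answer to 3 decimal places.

39.318

The third angle is ∠K = 180° − ∠M − ∠L = 12.00°.
Law of sines: l = k·sin L/sin K ≈ 39.318.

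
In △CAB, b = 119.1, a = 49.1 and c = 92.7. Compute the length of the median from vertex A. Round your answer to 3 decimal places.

m_A ≈ 103.857

Median from A: ½√(2·b² + 2·c² − a²) ≈ 103.86.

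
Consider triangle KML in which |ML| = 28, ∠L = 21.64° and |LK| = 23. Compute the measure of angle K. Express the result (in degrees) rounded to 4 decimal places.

By the law of cosines, |KM|² = |ML|² + |LK|² − 2·|ML|·|LK|·cos L = 115.78, so |KM| ≈ 10.76.
Law of cosines again: cos K = (|LK|² + |KM|² − |ML|²)/(2·|LK|·|KM|) ≈ -0.28127, so ∠K ≈ 106.34°.

∠K ≈ 106.3363°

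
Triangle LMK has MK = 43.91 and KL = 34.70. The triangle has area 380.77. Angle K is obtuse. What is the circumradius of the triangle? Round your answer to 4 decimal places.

From area = ½·MK·KL·sin K, we get sin K = 2·area/(MK·KL) ≈ 0.49980.
Taking the obtuse solution, ∠K ≈ 150.01°.
Law of cosines then gives LM ≈ 75.971.
Circumradius = LM/(2 sin K) ≈ 76.001.

76.0009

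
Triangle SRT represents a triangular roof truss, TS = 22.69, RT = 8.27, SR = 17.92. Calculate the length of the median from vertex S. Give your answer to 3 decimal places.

Median from S: ½√(2·TS² + 2·SR² − RT²) ≈ 20.022.

20.022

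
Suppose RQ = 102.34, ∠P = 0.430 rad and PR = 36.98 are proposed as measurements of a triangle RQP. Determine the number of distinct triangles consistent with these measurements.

1

PR·sin P = 36.98·sin(0.430 rad) ≈ 15.42.
Since RQ ≥ PR, exactly one triangle exists.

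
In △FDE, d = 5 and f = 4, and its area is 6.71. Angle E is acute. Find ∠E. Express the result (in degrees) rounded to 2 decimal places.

∠E ≈ 42.14°

From area = ½·f·d·sin E, we get sin E = 2·area/(f·d) ≈ 0.67100.
Taking the acute solution, ∠E ≈ 42.14°.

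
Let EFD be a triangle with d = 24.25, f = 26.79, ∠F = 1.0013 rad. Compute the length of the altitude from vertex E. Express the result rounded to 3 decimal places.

Law of sines: sin D = d·sin F/f ≈ 0.76233.
Since f ≥ d, only the acute value applies: ∠D ≈ 0.8669 rad.
Then ∠E = π − ∠F − ∠D ≈ 1.2734 rad.
Law of sines gives e = f·sin E/sin F ≈ 30.414.
Area = ½·f·d·sin E ≈ 310.57.
The altitude from E has length 2·area/e ≈ 20.423.

20.423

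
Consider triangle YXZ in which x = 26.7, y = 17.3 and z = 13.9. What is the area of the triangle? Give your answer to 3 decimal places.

Semiperimeter s = (17.3 + 26.7 + 13.9)/2 = 28.95.
Heron's formula: area = √(28.95·11.65·2.25·15.05) ≈ 106.87.

106.868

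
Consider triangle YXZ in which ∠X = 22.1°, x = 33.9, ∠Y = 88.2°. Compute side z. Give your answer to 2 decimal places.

84.51

The third angle is ∠Z = 180° − ∠Y − ∠X = 69.70°.
Law of sines: z = x·sin Z/sin X ≈ 84.509.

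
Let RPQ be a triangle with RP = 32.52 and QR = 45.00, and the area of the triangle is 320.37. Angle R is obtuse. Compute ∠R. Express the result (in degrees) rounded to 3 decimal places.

From area = ½·QR·RP·sin R, we get sin R = 2·area/(QR·RP) ≈ 0.43784.
Taking the obtuse solution, ∠R ≈ 154.03°.

∠R ≈ 154.034°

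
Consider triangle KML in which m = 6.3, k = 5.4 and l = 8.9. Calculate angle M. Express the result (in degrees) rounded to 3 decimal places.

44.396

By the law of cosines, cos M = (l² + k² − m²) / (2·l·k) ≈ 0.71452, so ∠M ≈ 44.40°.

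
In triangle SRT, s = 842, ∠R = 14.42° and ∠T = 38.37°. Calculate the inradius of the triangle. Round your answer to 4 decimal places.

78.1167

The third angle is ∠S = 180° − ∠R − ∠T = 127.21°.
Law of sines: r = s·sin R/sin S ≈ 263.28.
Law of sines: t = s·sin T/sin S ≈ 656.26.
Area = ½·s·r·sin T ≈ 68803.
Semiperimeter p = (842+263.28+656.26)/2 = 880.77.
Inradius = area/p = 68803/880.77 ≈ 78.117.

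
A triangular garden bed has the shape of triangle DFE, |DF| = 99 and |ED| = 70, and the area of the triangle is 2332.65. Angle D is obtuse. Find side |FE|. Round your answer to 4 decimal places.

157.9553

From area = ½·|ED|·|DF|·sin D, we get sin D = 2·area/(|ED|·|DF|) ≈ 0.67320.
Taking the obtuse solution, ∠D ≈ 137.69°.
Law of cosines then gives |FE| ≈ 157.96.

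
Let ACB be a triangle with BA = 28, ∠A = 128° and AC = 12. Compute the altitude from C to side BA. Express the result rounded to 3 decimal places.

9.456

By the law of cosines, CB² = BA² + AC² − 2·BA·AC·cos A = 1341.7, so CB ≈ 36.63.
Area = ½·BA·AC·sin A ≈ 132.39.
The altitude from C has length 2·area/BA ≈ 9.4561.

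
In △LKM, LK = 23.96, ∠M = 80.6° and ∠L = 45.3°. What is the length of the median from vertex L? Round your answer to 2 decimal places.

The third angle is ∠K = 180° − ∠M − ∠L = 54.10°.
Law of sines: KM = LK·sin L/sin M ≈ 17.263.
Law of sines: ML = LK·sin K/sin M ≈ 19.673.
Median from L: ½√(2·ML² + 2·LK² − KM²) ≈ 20.151.

m_L ≈ 20.15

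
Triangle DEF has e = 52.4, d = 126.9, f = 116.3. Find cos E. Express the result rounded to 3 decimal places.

cos E ≈ 0.911

By the law of cosines, cos E = (f² + d² − e²) / (2·f·d) ≈ 0.91078, so ∠E ≈ 24.39°.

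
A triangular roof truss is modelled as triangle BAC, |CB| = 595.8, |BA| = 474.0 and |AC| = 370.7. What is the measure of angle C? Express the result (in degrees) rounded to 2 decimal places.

∠C ≈ 52.69°

By the law of cosines, cos C = (|AC|² + |CB|² − |BA|²) / (2·|AC|·|CB|) ≈ 0.60608, so ∠C ≈ 52.69°.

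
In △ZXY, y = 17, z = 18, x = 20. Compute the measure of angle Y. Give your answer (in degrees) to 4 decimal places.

∠Y ≈ 52.8311°

By the law of cosines, cos Y = (z² + x² − y²) / (2·z·x) ≈ 0.60417, so ∠Y ≈ 52.83°.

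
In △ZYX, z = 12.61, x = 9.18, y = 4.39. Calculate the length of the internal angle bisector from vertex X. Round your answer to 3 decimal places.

By the law of cosines, cos X = (z² + y² − x²) / (2·z·y) ≈ 0.84913, so ∠X ≈ 0.5565 rad.
The bisector from X has length 2·z·y·cos(∠X/2)/(z+y) ≈ 6.2622.

t_X ≈ 6.262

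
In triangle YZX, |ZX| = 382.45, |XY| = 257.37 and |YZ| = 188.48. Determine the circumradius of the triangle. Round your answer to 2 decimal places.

By the law of cosines, cos Y = (|XY|² + |YZ|² − |ZX|²) / (2·|XY|·|YZ|) ≈ -0.45872, so ∠Y ≈ 117.30°.
Circumradius = |ZX|/(2 sin Y) ≈ 215.2.

215.20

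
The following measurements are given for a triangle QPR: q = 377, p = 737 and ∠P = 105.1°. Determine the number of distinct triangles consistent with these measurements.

q·sin P = 377·sin(105.1°) ≈ 364.
Since ∠P is not acute, a triangle exists only if p > q; here p > q, so there is exactly one triangle.

1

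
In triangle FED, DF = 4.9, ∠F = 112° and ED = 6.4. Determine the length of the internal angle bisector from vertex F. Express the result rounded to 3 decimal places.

Law of sines: sin E = DF·sin F/ED ≈ 0.70988.
Since ED ≥ DF, only the acute value applies: ∠E ≈ 45.22°.
Then ∠D = 180° − ∠F − ∠E ≈ 22.78°.
Law of sines gives FE = ED·sin D/sin F ≈ 2.6721.
The bisector from F has length 2·DF·FE·cos(∠F/2)/(DF+FE) ≈ 1.9339.

t_F ≈ 1.934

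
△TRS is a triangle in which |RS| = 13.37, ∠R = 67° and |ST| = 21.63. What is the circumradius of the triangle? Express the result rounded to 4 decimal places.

Law of sines: sin T = |RS|·sin R/|ST| ≈ 0.56899.
Since |ST| ≥ |RS|, only the acute value applies: ∠T ≈ 34.68°.
Then ∠S = 180° − ∠R − ∠T ≈ 78.32°.
Law of sines gives |TR| = |ST|·sin S/sin R ≈ 23.011.
Circumradius = |ST|/(2 sin R) ≈ 11.749.

11.7490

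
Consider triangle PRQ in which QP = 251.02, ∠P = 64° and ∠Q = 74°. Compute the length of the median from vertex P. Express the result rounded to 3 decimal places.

The third angle is ∠R = 180° − ∠Q − ∠P = 42.00°.
Law of sines: RQ = QP·sin P/sin R ≈ 337.18.
Law of sines: PR = QP·sin Q/sin R ≈ 360.61.
Median from P: ½√(2·QP² + 2·PR² − RQ²) ≈ 260.97.

260.967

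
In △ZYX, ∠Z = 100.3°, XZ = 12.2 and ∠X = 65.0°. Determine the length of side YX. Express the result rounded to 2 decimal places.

The third angle is ∠Y = 180° − ∠X − ∠Z = 14.70°.
Law of sines: YX = XZ·sin Z/sin Y ≈ 47.303.

47.30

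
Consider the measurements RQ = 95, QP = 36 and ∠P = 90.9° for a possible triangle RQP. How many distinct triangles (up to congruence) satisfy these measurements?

QP·sin P = 36·sin(90.9°) ≈ 36.
Since ∠P is not acute, a triangle exists only if RQ > QP; here RQ > QP, so there is exactly one triangle.

1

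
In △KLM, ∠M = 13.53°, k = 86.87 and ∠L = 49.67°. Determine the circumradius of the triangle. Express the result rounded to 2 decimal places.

R ≈ 48.66

The third angle is ∠K = 180° − ∠L − ∠M = 116.80°.
Law of sines: l = k·sin L/sin K ≈ 74.193.
Law of sines: m = k·sin M/sin K ≈ 22.769.
Circumradius = k/(2 sin K) ≈ 48.662.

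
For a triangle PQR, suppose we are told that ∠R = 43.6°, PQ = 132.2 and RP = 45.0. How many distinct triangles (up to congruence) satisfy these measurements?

1

RP·sin R = 45.0·sin(43.6°) ≈ 31.03.
Since PQ ≥ RP, exactly one triangle exists.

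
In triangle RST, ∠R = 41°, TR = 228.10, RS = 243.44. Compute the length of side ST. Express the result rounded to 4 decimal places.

165.7607

By the law of cosines, ST² = TR² + RS² − 2·TR·RS·cos R = 27477, so ST ≈ 165.76.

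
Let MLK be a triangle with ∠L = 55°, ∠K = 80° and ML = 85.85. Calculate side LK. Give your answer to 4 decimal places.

61.6416

The third angle is ∠M = 180° − ∠L − ∠K = 45.00°.
Law of sines: LK = ML·sin M/sin K ≈ 61.642.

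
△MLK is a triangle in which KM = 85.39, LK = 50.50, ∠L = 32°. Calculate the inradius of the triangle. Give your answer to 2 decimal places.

Law of sines: sin M = LK·sin L/KM ≈ 0.31340.
Since KM ≥ LK, only the acute value applies: ∠M ≈ 18.26°.
Then ∠K = 180° − ∠L − ∠M ≈ 129.74°.
Law of sines gives ML = KM·sin K/sin L ≈ 123.91.
Area = ½·KM·LK·sin K ≈ 1658.
Semiperimeter s = (50.5+85.39+123.91)/2 = 129.9.
Inradius = area/s = 1658/129.9 ≈ 12.764.

12.76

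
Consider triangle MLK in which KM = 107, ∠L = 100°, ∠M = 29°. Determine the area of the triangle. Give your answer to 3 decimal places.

2190.080

The third angle is ∠K = 180° − ∠M − ∠L = 51.00°.
Law of sines: LK = KM·sin M/sin L ≈ 52.675.
Law of sines: ML = KM·sin K/sin L ≈ 84.437.
Area = ½·KM·LK·sin K ≈ 2190.1.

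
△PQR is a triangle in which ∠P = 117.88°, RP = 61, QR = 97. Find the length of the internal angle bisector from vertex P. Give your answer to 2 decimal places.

Law of sines: sin Q = RP·sin P/QR ≈ 0.55587.
Since QR ≥ RP, only the acute value applies: ∠Q ≈ 33.77°.
Then ∠R = 180° − ∠P − ∠Q ≈ 28.35°.
Law of sines gives PQ = QR·sin R/sin P ≈ 52.108.
The bisector from P has length 2·RP·PQ·cos(∠P/2)/(RP+PQ) ≈ 28.998.

29.00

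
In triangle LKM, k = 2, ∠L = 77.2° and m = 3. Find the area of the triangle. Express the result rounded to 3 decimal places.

Area = ½·k·m·sin L ≈ 2.9254.

area ≈ 2.925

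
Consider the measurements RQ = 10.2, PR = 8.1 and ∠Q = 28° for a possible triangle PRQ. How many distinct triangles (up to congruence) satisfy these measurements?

2

RQ·sin Q = 10.2·sin(28°) ≈ 4.789.
Since RQ sin Q < PR < RQ (4.789 < 8.1 < 10.2), two triangles exist.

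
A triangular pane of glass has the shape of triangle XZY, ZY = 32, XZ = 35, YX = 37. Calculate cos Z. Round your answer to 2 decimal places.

cos Z ≈ 0.39

By the law of cosines, cos Z = (XZ² + ZY² − YX²) / (2·XZ·ZY) ≈ 0.39286, so ∠Z ≈ 66.87°.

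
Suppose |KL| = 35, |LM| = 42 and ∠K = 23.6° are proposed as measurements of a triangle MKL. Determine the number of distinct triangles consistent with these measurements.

|KL|·sin K = 35·sin(23.6°) ≈ 14.01.
Since |LM| ≥ |KL|, exactly one triangle exists.

1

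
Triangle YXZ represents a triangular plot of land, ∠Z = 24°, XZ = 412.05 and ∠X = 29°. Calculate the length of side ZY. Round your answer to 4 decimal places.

250.1339

The third angle is ∠Y = 180° − ∠X − ∠Z = 127.00°.
Law of sines: ZY = XZ·sin X/sin Y ≈ 250.13.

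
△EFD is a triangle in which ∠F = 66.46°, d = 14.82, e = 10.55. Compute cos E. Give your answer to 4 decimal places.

cos E ≈ 0.7389

By the law of cosines, f² = d² + e² − 2·d·e·cos F = 206.05, so f ≈ 14.354.
Law of cosines again: cos E = (f² + d² − e²)/(2·f·d) ≈ 0.73891, so ∠E ≈ 42.36°.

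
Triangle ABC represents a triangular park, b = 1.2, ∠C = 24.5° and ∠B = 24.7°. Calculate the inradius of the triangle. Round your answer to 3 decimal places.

The third angle is ∠A = 180° − ∠B − ∠C = 130.80°.
Law of sines: a = b·sin A/sin B ≈ 2.1739.
Law of sines: c = b·sin C/sin B ≈ 1.1909.
Area = ½·b·a·sin C ≈ 0.5409.
Semiperimeter s = (2.1739+1.2+1.1909)/2 = 2.2824.
Inradius = area/s = 0.5409/2.2824 ≈ 0.23699.

0.237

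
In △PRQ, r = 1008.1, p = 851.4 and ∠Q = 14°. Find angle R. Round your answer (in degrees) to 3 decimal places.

By the law of cosines, q² = p² + r² − 2·p·r·cos Q = 75545, so q ≈ 274.85.
Law of cosines again: cos R = (q² + p² − r²)/(2·q·p) ≈ -0.46117, so ∠R ≈ 117.46°.

∠R ≈ 117.463°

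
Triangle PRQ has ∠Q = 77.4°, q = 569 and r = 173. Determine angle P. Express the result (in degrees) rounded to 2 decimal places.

Law of sines: sin R = r·sin Q/q ≈ 0.29672.
Since q ≥ r, only the acute value applies: ∠R ≈ 17.26°.
Then ∠P = 180° − ∠Q − ∠R ≈ 85.34°.

85.34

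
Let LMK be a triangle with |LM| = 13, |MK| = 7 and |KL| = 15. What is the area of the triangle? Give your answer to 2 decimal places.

area ≈ 45.47

Semiperimeter s = (7 + 15 + 13)/2 = 17.5.
Heron's formula: area = √(17.5·10.5·2.5·4.5) ≈ 45.466.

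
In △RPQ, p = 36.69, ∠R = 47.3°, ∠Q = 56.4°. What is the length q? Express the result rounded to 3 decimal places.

The third angle is ∠P = 180° − ∠Q − ∠R = 76.30°.
Law of sines: q = p·sin Q/sin P ≈ 31.455.

31.455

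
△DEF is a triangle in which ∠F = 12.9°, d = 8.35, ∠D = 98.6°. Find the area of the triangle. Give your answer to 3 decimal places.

area ≈ 7.324

The third angle is ∠E = 180° − ∠F − ∠D = 68.50°.
Law of sines: e = d·sin E/sin D ≈ 7.8573.
Law of sines: f = d·sin F/sin D ≈ 1.8853.
Area = ½·d·e·sin F ≈ 7.3236.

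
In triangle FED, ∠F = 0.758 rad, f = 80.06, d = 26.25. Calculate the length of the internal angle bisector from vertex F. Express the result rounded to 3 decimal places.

Law of sines: sin D = d·sin F/f ≈ 0.22541.
Since f ≥ d, only the acute value applies: ∠D ≈ 0.227 rad.
Then ∠E = π − ∠F − ∠D ≈ 2.156 rad.
Law of sines gives e = f·sin E/sin F ≈ 97.063.
The bisector from F has length 2·e·d·cos(∠F/2)/(e+d) ≈ 38.392.

38.392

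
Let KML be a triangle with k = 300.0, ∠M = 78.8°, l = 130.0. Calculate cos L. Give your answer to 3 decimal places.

0.907

By the law of cosines, m² = l² + k² − 2·l·k·cos M = 91750, so m ≈ 302.9.
Law of cosines again: cos L = (k² + m² − l²)/(2·k·m) ≈ 0.90706, so ∠L ≈ 24.90°.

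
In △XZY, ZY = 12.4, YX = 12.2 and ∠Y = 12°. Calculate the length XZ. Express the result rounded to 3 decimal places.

By the law of cosines, XZ² = ZY² + YX² − 2·ZY·YX·cos Y = 6.6517, so XZ ≈ 2.5791.

2.579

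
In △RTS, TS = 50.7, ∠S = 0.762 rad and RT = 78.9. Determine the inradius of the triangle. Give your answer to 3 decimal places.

15.861

Law of sines: sin R = TS·sin S/RT ≈ 0.44362.
Since RT ≥ TS, only the acute value applies: ∠R ≈ 0.460 rad.
Then ∠T = π − ∠S − ∠R ≈ 1.920 rad.
Law of sines gives SR = RT·sin T/sin S ≈ 107.39.
Area = ½·RT·TS·sin T ≈ 1879.4.
Semiperimeter s = (50.7+107.39+78.9)/2 = 118.5.
Inradius = area/s = 1879.4/118.5 ≈ 15.861.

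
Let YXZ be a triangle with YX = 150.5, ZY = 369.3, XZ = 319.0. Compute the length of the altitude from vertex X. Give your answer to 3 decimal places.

Semiperimeter s = (319 + 369.3 + 150.5)/2 = 419.4.
Heron's formula: area = √(419.4·100.4·50.1·268.9) ≈ 23817.
The altitude from X has length 2·area/ZY ≈ 128.99.

128.987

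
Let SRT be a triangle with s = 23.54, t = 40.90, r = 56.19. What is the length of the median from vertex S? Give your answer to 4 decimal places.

Median from S: ½√(2·r² + 2·t² − s²) ≈ 47.713.

47.7130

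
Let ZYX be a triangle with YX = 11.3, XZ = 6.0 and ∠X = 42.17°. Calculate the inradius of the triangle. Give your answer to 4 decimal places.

1.8027

By the law of cosines, ZY² = YX² + XZ² − 2·YX·XZ·cos X = 63.189, so ZY ≈ 7.9492.
Area = ½·YX·XZ·sin X ≈ 22.758.
Semiperimeter s = (11.3+6+7.9492)/2 = 12.625.
Inradius = area/s = 22.758/12.625 ≈ 1.8027.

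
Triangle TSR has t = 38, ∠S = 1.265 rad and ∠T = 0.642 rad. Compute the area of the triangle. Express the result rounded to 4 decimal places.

The third angle is ∠R = π − ∠T − ∠S = 1.235 rad.
Law of sines: s = t·sin S/sin T ≈ 60.516.
Law of sines: r = t·sin R/sin T ≈ 59.908.
Area = ½·t·s·sin R ≈ 1085.4.

area ≈ 1085.4369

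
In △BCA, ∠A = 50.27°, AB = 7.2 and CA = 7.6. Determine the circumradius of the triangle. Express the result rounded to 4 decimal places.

By the law of cosines, BC² = CA² + AB² − 2·CA·AB·cos A = 39.649, so BC ≈ 6.2968.
Area = ½·CA·AB·sin A ≈ 21.042.
Circumradius = BC/(2 sin A) ≈ 4.0938.

4.0938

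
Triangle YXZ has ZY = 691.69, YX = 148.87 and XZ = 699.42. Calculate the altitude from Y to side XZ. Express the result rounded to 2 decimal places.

Semiperimeter s = (699.42 + 691.69 + 148.87)/2 = 769.99.
Heron's formula: area = √(769.99·70.57·78.3·621.12) ≈ 51407.
The altitude from Y has length 2·area/XZ ≈ 147.

147.00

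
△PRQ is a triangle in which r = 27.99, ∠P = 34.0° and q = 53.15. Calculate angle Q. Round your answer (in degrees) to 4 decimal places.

118.4048

By the law of cosines, p² = r² + q² − 2·r·q·cos P = 1141.7, so p ≈ 33.789.
Law of cosines again: cos Q = (p² + r² − q²)/(2·p·r) ≈ -0.47570, so ∠Q ≈ 118.40°.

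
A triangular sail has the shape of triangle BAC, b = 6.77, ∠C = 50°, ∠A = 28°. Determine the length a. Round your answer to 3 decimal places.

3.249

The third angle is ∠B = 180° − ∠A − ∠C = 102.00°.
Law of sines: a = b·sin A/sin B ≈ 3.2493.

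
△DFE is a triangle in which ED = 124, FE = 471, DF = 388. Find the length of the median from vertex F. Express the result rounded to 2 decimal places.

Median from F: ½√(2·DF² + 2·FE² − ED²) ≈ 427.02.

427.02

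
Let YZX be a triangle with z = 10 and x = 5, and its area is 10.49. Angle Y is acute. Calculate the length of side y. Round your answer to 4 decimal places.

5.8506

From area = ½·z·x·sin Y, we get sin Y = 2·area/(z·x) ≈ 0.41960.
Taking the acute solution, ∠Y ≈ 24.81°.
Law of cosines then gives y ≈ 5.8506.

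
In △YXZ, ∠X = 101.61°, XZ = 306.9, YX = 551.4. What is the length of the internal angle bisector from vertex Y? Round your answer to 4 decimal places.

594.3629

By the law of cosines, ZY² = YX² + XZ² − 2·YX·XZ·cos X = 4.6634e+05, so ZY ≈ 682.89.
Law of cosines again: cos Y = (ZY² + YX² − XZ²)/(2·ZY·YX) ≈ 0.89789, so ∠Y ≈ 26.12°.
The bisector from Y has length 2·ZY·YX·cos(∠Y/2)/(ZY+YX) ≈ 594.36.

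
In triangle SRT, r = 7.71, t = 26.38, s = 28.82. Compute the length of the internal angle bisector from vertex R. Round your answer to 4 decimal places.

t_R ≈ 27.3027

By the law of cosines, cos R = (t² + s² − r²) / (2·t·s) ≈ 0.96482, so ∠R ≈ 0.266 rad.
The bisector from R has length 2·t·s·cos(∠R/2)/(t+s) ≈ 27.303.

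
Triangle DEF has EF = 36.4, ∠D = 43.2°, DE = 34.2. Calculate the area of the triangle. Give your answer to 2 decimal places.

Law of sines: sin F = DE·sin D/EF ≈ 0.64317.
Since EF ≥ DE, only the acute value applies: ∠F ≈ 40.03°.
Then ∠E = 180° − ∠D − ∠F ≈ 96.77°.
Law of sines gives FD = EF·sin E/sin D ≈ 52.803.
Area = ½·EF·DE·sin E ≈ 618.1.

618.10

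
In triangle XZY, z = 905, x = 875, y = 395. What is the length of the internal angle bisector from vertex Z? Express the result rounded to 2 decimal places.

412.45

By the law of cosines, cos Z = (y² + x² − z²) / (2·y·x) ≈ 0.14846, so ∠Z ≈ 81.46°.
The bisector from Z has length 2·y·x·cos(∠Z/2)/(y+x) ≈ 412.45.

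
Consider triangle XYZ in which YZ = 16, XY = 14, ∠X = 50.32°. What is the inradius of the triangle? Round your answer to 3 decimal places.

Law of sines: sin Z = XY·sin X/YZ ≈ 0.67342.
Since YZ ≥ XY, only the acute value applies: ∠Z ≈ 42.33°.
Then ∠Y = 180° − ∠X − ∠Z ≈ 87.35°.
Law of sines gives ZX = YZ·sin Y/sin X ≈ 20.767.
Area = ½·YZ·XY·sin Y ≈ 111.88.
Semiperimeter s = (16+20.767+14)/2 = 25.384.
Inradius = area/s = 111.88/25.384 ≈ 4.4076.

r ≈ 4.408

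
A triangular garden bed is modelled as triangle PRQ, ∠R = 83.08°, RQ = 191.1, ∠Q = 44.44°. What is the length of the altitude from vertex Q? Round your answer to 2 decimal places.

The third angle is ∠P = 180° − ∠R − ∠Q = 52.48°.
Law of sines: QP = RQ·sin R/sin P ≈ 239.19.
Law of sines: PR = RQ·sin Q/sin P ≈ 168.7.
Area = ½·RQ·QP·sin Q ≈ 16002.
The altitude from Q has length 2·area/PR ≈ 189.71.

h_Q ≈ 189.71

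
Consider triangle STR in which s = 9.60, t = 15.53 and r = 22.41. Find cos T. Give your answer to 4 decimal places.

cos T ≈ 0.8208

By the law of cosines, cos T = (r² + s² − t²) / (2·r·s) ≈ 0.82085, so ∠T ≈ 34.83°.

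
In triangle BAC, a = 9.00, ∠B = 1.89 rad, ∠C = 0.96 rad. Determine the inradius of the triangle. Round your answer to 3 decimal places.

r ≈ 3.405

The third angle is ∠A = π − ∠C − ∠B = 0.292 rad.
Law of sines: b = a·sin B/sin A ≈ 29.725.
Law of sines: c = a·sin C/sin A ≈ 25.646.
Area = ½·a·b·sin C ≈ 109.58.
Semiperimeter s = (29.725+9+25.646)/2 = 32.186.
Inradius = area/s = 109.58/32.186 ≈ 3.4046.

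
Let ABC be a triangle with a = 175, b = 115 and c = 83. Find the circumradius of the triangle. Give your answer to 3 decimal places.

By the law of cosines, cos A = (b² + c² − a²) / (2·b·c) ≈ -0.55060, so ∠A ≈ 123.41°.
Circumradius = a/(2 sin A) ≈ 104.82.

104.820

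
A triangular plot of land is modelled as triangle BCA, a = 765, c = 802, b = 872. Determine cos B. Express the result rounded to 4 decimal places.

By the law of cosines, cos B = (c² + a² − b²) / (2·c·a) ≈ 0.38144, so ∠B ≈ 67.58°.

0.3814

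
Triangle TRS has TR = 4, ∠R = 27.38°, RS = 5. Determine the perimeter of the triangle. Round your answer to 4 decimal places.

perimeter ≈ 11.3411

By the law of cosines, ST² = TR² + RS² − 2·TR·RS·cos R = 5.481, so ST ≈ 2.3411.
Semiperimeter s = (5+2.3411+4)/2 = 5.6706.
Perimeter = 5 + 2.3411 + 4 = 11.341.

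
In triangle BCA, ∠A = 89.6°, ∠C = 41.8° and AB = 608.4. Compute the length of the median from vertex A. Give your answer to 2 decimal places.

The third angle is ∠B = 180° − ∠C − ∠A = 48.60°.
Law of sines: CA = AB·sin B/sin C ≈ 684.69.
Law of sines: BC = AB·sin A/sin C ≈ 912.76.
Median from A: ½√(2·CA² + 2·AB² − BC²) ≈ 459.56.

m_A ≈ 459.56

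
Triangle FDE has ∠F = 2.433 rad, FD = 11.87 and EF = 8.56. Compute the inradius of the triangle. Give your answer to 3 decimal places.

By the law of cosines, DE² = EF² + FD² − 2·EF·FD·cos F = 368.47, so DE ≈ 19.195.
Area = ½·EF·FD·sin F ≈ 33.061.
Semiperimeter s = (19.195+8.56+11.87)/2 = 19.813.
Inradius = area/s = 33.061/19.813 ≈ 1.6687.

r ≈ 1.669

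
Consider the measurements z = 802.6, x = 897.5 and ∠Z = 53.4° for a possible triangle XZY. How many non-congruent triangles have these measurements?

x·sin Z = 897.5·sin(53.4°) ≈ 720.5.
Since x sin Z < z < x (720.5 < 802.6 < 897.5), two triangles exist.

2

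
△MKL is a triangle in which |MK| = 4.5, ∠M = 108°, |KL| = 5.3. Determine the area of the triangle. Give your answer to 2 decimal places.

3.71

Law of sines: sin L = |MK|·sin M/|KL| ≈ 0.80750.
Since |KL| ≥ |MK|, only the acute value applies: ∠L ≈ 53.85°.
Then ∠K = 180° − ∠M − ∠L ≈ 18.15°.
Law of sines gives |LM| = |KL|·sin K/sin M ≈ 1.7357.
Area = ½·|KL|·|MK|·sin K ≈ 3.7142.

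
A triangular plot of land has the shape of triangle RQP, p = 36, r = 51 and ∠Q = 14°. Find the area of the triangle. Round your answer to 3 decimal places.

Area = ½·p·r·sin Q ≈ 222.08.

222.084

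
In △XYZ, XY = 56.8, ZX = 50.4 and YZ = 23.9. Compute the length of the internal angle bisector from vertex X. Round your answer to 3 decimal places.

By the law of cosines, cos X = (ZX² + XY² − YZ²) / (2·ZX·XY) ≈ 0.90739, so ∠X ≈ 24.85°.
The bisector from X has length 2·ZX·XY·cos(∠X/2)/(ZX+XY) ≈ 52.158.

t_X ≈ 52.158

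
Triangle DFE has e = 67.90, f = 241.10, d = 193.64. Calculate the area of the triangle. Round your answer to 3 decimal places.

Semiperimeter s = (193.64 + 241.1 + 67.9)/2 = 251.32.
Heron's formula: area = √(251.32·57.68·10.22·183.42) ≈ 5212.8.

area ≈ 5212.847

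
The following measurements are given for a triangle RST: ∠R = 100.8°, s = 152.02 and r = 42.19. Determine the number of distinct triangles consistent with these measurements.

s·sin R = 152.02·sin(100.8°) ≈ 149.3.
Since ∠R is not acute, a triangle exists only if r > s; here r ≤ s, so there is no triangle.

0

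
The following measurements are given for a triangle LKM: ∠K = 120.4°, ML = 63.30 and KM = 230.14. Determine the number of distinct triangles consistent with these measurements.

0

KM·sin K = 230.14·sin(120.4°) ≈ 198.5.
Since ∠K is not acute, a triangle exists only if ML > KM; here ML ≤ KM, so there is no triangle.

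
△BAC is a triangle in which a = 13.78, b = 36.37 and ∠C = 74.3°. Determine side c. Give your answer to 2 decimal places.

By the law of cosines, c² = b² + a² − 2·b·a·cos C = 1241.4, so c ≈ 35.234.

35.23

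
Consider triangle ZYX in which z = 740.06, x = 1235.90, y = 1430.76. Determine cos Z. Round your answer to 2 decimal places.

By the law of cosines, cos Z = (y² + x² − z²) / (2·y·x) ≈ 0.85587, so ∠Z ≈ 31.14°.

cos Z ≈ 0.86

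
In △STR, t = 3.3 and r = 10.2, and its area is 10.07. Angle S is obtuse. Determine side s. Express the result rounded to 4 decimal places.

12.9950

From area = ½·t·r·sin S, we get sin S = 2·area/(t·r) ≈ 0.59834.
Taking the obtuse solution, ∠S ≈ 2.500 rad.
Law of cosines then gives s ≈ 12.995.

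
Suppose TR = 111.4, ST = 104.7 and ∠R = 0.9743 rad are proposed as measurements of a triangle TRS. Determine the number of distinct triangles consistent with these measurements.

2

TR·sin R = 111.4·sin(0.9743 rad) ≈ 92.16.
Since TR sin R < ST < TR (92.16 < 104.7 < 111.4), two triangles exist.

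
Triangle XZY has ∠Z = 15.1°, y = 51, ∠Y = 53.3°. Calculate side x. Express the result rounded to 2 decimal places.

59.14

The third angle is ∠X = 180° − ∠Z − ∠Y = 111.60°.
Law of sines: x = y·sin X/sin Y ≈ 59.142.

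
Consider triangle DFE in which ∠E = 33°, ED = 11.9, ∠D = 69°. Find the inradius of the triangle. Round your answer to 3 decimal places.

The third angle is ∠F = 180° − ∠E − ∠D = 78.00°.
Law of sines: FE = ED·sin D/sin F ≈ 11.358.
Law of sines: DF = ED·sin E/sin F ≈ 6.626.
Area = ½·ED·FE·sin E ≈ 36.806.
Semiperimeter s = (11.358+11.9+6.626)/2 = 14.942.
Inradius = area/s = 36.806/14.942 ≈ 2.4633.

r ≈ 2.463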